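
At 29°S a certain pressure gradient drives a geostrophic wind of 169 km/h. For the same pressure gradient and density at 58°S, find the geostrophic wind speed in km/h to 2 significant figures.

97 km/h

With the same pressure gradient and density, V_g ∝ 1/f ∝ 1/sin φ.
V₂ = V₁ · sin φ₁ / sin φ₂ = 169 × sin 29° / sin 58°
V₂ = 169 × 0.4848/0.8480 = 97 km/h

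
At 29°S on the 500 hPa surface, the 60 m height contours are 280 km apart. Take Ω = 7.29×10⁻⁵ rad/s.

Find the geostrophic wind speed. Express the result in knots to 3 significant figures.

57.8 knots

Coriolis parameter at 29°S:
f = 2Ω sin φ = 2 × 7.29×10⁻⁵ × sin 29° = 7.07×10⁻⁵ s⁻¹
Height gradient: |∂Z/∂n| = 60 m / 280000 m = 2.14×10⁻⁴
On a pressure surface, geostrophic balance gives V_g = (g/f)|∂Z/∂n|:
V_g = 9.81 × 2.14×10⁻⁴ / 7.07×10⁻⁵ = 29.7 m/s
Converting: 29.7 m/s × 1.944 = 57.8 knots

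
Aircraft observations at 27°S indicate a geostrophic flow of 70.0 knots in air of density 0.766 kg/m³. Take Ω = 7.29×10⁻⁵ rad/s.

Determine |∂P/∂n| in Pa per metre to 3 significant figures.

1.83×10⁻³ Pa/m

Coriolis parameter at 27°S:
f = 2Ω sin φ = 2 × 7.29×10⁻⁵ × sin 27° = 6.62×10⁻⁵ s⁻¹
Wind speed in SI: 70.0 knots = 36.0 m/s
Geostrophic balance rearranged: |∂P/∂n| = f ρ V_g
|∂P/∂n| = 6.62×10⁻⁵ × 0.766 × 36.0 = 1.83×10⁻³ Pa/m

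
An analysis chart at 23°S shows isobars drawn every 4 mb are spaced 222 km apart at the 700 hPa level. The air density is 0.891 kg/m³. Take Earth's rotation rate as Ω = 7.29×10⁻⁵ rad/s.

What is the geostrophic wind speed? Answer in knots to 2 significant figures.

69 knots

Coriolis parameter at 23°S:
f = 2Ω sin φ = 2 × 7.29×10⁻⁵ × sin 23° = 5.70×10⁻⁵ s⁻¹
Pressure gradient: |∂P/∂n| = 400 Pa / 222000 m = 1.80×10⁻³ Pa/m
Geostrophic balance (pressure-gradient force = Coriolis force):
V_g = (1/(fρ)) |∂P/∂n| = 1.80×10⁻³ / (5.70×10⁻⁵ × 0.891) = 35.5 m/s
Converting: 35.5 m/s × 1.944 = 69 knots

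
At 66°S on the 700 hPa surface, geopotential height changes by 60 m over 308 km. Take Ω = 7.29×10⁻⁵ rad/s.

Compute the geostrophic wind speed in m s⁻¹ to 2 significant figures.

Coriolis parameter at 66°S:
f = 2Ω sin φ = 2 × 7.29×10⁻⁵ × sin 66° = 1.33×10⁻⁴ s⁻¹
Height gradient: |∂Z/∂n| = 60 m / 308000 m = 1.95×10⁻⁴
On a pressure surface, geostrophic balance gives V_g = (g/f)|∂Z/∂n|:
V_g = 9.81 × 1.95×10⁻⁴ / 1.33×10⁻⁴ = 14.3 m/s

14 m s⁻¹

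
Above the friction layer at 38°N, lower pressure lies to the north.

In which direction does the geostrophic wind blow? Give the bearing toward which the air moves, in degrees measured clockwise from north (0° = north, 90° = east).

090°

The pressure-gradient force points toward the north (bearing 000°).
Geostrophic balance: in the Northern Hemisphere the Coriolis force deflects motion to the right, so the geostrophic wind blows 90° to the right of the pressure-gradient force (low pressure on the left).
Rotating 000° by 90° clockwise gives 090° — the wind blows toward the east.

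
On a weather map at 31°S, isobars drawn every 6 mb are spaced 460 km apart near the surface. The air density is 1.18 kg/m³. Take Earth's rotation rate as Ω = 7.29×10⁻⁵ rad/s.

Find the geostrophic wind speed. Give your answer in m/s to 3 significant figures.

14.7 m/s

Coriolis parameter at 31°S:
f = 2Ω sin φ = 2 × 7.29×10⁻⁵ × sin 31° = 7.51×10⁻⁵ s⁻¹
Pressure gradient: |∂P/∂n| = 600 Pa / 460000 m = 1.30×10⁻³ Pa/m
Geostrophic balance (pressure-gradient force = Coriolis force):
V_g = (1/(fρ)) |∂P/∂n| = 1.30×10⁻³ / (7.51×10⁻⁵ × 1.18) = 14.7 m/s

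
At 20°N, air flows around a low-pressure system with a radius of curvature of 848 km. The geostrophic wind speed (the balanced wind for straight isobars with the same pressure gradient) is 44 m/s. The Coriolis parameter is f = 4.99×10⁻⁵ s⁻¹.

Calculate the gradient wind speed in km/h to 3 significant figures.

96.8 km/h

Around a low, centrifugal force acts outward with Coriolis, so pressure-gradient force balances both:
(1/ρ)|∂P/∂n| = fV + V²/R  →  V² + fR·V − fR·V_g = 0
With fR = 4.99×10⁻⁵ × 848×10³ m = 42.3 m/s:
V = [−fR + √((fR)² + 4 fR V_g)]/2 = [−42.3 + √(42.3² + 4×42.3×44)]/2 = 26.9 m/s
Subgeostrophic (V < V_g = 44 m/s), as expected around a low.
Converting: 26.9 m/s × 3.6 = 96.8 km/h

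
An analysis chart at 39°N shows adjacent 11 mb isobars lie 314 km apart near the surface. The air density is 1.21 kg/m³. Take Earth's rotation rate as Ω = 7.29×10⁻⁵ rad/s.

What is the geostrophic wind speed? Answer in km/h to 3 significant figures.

114 km/h

Coriolis parameter at 39°N:
f = 2Ω sin φ = 2 × 7.29×10⁻⁵ × sin 39° = 9.18×10⁻⁵ s⁻¹
Pressure gradient: |∂P/∂n| = 1100 Pa / 314000 m = 3.50×10⁻³ Pa/m
Geostrophic balance (pressure-gradient force = Coriolis force):
V_g = (1/(fρ)) |∂P/∂n| = 3.50×10⁻³ / (9.18×10⁻⁵ × 1.21) = 31.6 m/s
Converting: 31.6 m/s × 3.6 = 114 km/h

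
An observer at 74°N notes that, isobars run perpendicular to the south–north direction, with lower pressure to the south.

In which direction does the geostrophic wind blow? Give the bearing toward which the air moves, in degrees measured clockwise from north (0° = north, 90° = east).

The pressure-gradient force points toward the south (bearing 180°).
Geostrophic balance: in the Northern Hemisphere the Coriolis force deflects motion to the right, so the geostrophic wind blows 90° to the right of the pressure-gradient force (low pressure on the left).
Rotating 180° by 90° clockwise gives 270° — the wind blows toward the west.

270°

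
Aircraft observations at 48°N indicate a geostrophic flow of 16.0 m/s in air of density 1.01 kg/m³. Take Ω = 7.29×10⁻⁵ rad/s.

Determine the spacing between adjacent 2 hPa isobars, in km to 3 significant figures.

114 km

Coriolis parameter at 48°N:
f = 2Ω sin φ = 2 × 7.29×10⁻⁵ × sin 48° = 1.08×10⁻⁴ s⁻¹
Geostrophic balance rearranged: |∂P/∂n| = f ρ V_g
|∂P/∂n| = 1.08×10⁻⁴ × 1.01 × 16.0 = 1.75×10⁻³ Pa/m
Isobar spacing: Δn = ΔP/|∂P/∂n| = 200 Pa / 1.75×10⁻³ Pa/m = 114224 m ≈ 114 km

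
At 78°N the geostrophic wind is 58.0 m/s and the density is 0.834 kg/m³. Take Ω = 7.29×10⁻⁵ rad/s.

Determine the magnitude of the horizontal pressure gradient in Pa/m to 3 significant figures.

6.90×10⁻³ Pa/m

Coriolis parameter at 78°N:
f = 2Ω sin φ = 2 × 7.29×10⁻⁵ × sin 78° = 1.43×10⁻⁴ s⁻¹
Geostrophic balance rearranged: |∂P/∂n| = f ρ V_g
|∂P/∂n| = 1.43×10⁻⁴ × 0.834 × 58.0 = 6.90×10⁻³ Pa/m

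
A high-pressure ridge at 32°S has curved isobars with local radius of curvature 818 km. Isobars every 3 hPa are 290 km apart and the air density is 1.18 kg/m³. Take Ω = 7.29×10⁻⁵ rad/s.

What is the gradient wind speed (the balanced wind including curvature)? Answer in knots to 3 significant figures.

Coriolis parameter at 32°S:
f = 2Ω sin φ = 2 × 7.29×10⁻⁵ × sin 32° = 7.73×10⁻⁵ s⁻¹
Pressure gradient: |∂P/∂n| = 300 Pa / 290000 m = 1.03×10⁻³ Pa/m
Geostrophic speed: V_g = |∂P/∂n|/(fρ) = 1.03×10⁻³/(7.73×10⁻⁵ × 1.18) = 11.3 m/s
Around a high, pressure-gradient force acts outward with centrifugal, so Coriolis balances both:
fV = (1/ρ)|∂P/∂n| + V²/R  →  V² − fR·V + fR·V_g = 0
With fR = 7.73×10⁻⁵ × 818×10³ m = 63.2 m/s:
V = [fR − √((fR)² − 4 fR V_g)]/2 = [63.2 − √(63.2² − 4×63.2×11.3)]/2 = 14.8 m/s
Supergeostrophic (V > V_g = 11.3 m/s), as expected around a high.
Converting: 14.8 m/s × 1.944 = 28.8 knots

28.8 knots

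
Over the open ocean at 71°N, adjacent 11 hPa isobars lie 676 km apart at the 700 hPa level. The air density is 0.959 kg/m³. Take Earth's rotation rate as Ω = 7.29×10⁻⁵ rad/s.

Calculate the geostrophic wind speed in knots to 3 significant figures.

23.9 knots

Coriolis parameter at 71°N:
f = 2Ω sin φ = 2 × 7.29×10⁻⁵ × sin 71° = 1.38×10⁻⁴ s⁻¹
Pressure gradient: |∂P/∂n| = 1100 Pa / 676000 m = 1.63×10⁻³ Pa/m
Geostrophic balance (pressure-gradient force = Coriolis force):
V_g = (1/(fρ)) |∂P/∂n| = 1.63×10⁻³ / (1.38×10⁻⁴ × 0.959) = 12.3 m/s
Converting: 12.3 m/s × 1.944 = 23.9 knots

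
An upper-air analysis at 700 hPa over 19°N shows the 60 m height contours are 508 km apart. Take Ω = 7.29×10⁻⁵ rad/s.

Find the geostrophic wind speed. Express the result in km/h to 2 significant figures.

Coriolis parameter at 19°N:
f = 2Ω sin φ = 2 × 7.29×10⁻⁵ × sin 19° = 4.75×10⁻⁵ s⁻¹
Height gradient: |∂Z/∂n| = 60 m / 508000 m = 1.18×10⁻⁴
On a pressure surface, geostrophic balance gives V_g = (g/f)|∂Z/∂n|:
V_g = 9.81 × 1.18×10⁻⁴ / 4.75×10⁻⁵ = 24.4 m/s
Converting: 24.4 m/s × 3.6 = 88 km/h

88 km/h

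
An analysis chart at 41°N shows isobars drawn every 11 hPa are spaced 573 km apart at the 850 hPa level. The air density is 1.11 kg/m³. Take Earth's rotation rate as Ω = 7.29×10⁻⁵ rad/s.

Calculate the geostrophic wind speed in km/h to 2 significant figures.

65 km/h

Coriolis parameter at 41°N:
f = 2Ω sin φ = 2 × 7.29×10⁻⁵ × sin 41° = 9.57×10⁻⁵ s⁻¹
Pressure gradient: |∂P/∂n| = 1100 Pa / 573000 m = 1.92×10⁻³ Pa/m
Geostrophic balance (pressure-gradient force = Coriolis force):
V_g = (1/(fρ)) |∂P/∂n| = 1.92×10⁻³ / (9.57×10⁻⁵ × 1.11) = 18.1 m/s
Converting: 18.1 m/s × 3.6 = 65 km/h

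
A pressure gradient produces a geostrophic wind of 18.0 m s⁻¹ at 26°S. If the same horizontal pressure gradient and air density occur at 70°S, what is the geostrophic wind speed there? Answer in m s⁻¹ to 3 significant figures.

8.40 m s⁻¹

With the same pressure gradient and density, V_g ∝ 1/f ∝ 1/sin φ.
V₂ = V₁ · sin φ₁ / sin φ₂ = 18.0 × sin 26° / sin 70°
V₂ = 18.0 × 0.4384/0.9397 = 8.40 m s⁻¹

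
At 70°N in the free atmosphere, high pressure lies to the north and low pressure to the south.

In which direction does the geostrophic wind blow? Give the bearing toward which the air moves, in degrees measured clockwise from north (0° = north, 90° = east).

270°

The pressure-gradient force points toward the south (bearing 180°).
Geostrophic balance: in the Northern Hemisphere the Coriolis force deflects motion to the right, so the geostrophic wind blows 90° to the right of the pressure-gradient force (low pressure on the left).
Rotating 180° by 90° clockwise gives 270° — the wind blows toward the west.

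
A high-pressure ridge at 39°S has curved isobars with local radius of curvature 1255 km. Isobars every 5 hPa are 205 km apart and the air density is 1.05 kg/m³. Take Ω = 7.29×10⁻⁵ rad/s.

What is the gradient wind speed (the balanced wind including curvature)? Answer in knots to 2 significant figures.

73 knots

Coriolis parameter at 39°S:
f = 2Ω sin φ = 2 × 7.29×10⁻⁵ × sin 39° = 9.18×10⁻⁵ s⁻¹
Pressure gradient: |∂P/∂n| = 500 Pa / 205000 m = 2.44×10⁻³ Pa/m
Geostrophic speed: V_g = |∂P/∂n|/(fρ) = 2.44×10⁻³/(9.18×10⁻⁵ × 1.05) = 25.3 m/s
Around a high, pressure-gradient force acts outward with centrifugal, so Coriolis balances both:
fV = (1/ρ)|∂P/∂n| + V²/R  →  V² − fR·V + fR·V_g = 0
With fR = 9.18×10⁻⁵ × 1255×10³ m = 115 m/s:
V = [fR − √((fR)² − 4 fR V_g)]/2 = [115 − √(115² − 4×115×25.3)]/2 = 37.6 m/s
Supergeostrophic (V > V_g = 25.3 m/s), as expected around a high.
Converting: 37.6 m/s × 1.944 = 73 knots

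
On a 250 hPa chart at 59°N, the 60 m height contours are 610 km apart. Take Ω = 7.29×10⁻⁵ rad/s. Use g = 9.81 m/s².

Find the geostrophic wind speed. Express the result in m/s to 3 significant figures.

7.72 m/s

Coriolis parameter at 59°N:
f = 2Ω sin φ = 2 × 7.29×10⁻⁵ × sin 59° = 1.25×10⁻⁴ s⁻¹
Height gradient: |∂Z/∂n| = 60 m / 610000 m = 9.84×10⁻⁵
On a pressure surface, geostrophic balance gives V_g = (g/f)|∂Z/∂n|:
V_g = 9.81 × 9.84×10⁻⁵ / 1.25×10⁻⁴ = 7.72 m/s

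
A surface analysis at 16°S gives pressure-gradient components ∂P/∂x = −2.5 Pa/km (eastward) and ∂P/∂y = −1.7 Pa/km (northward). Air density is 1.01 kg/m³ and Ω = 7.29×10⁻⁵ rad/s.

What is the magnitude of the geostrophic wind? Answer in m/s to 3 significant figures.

Coriolis parameter at 16°S:
f = 2Ω sin φ = 2 × 7.29×10⁻⁵ × sin 16° = 4.02×10⁻⁵ s⁻¹
In the Southern Hemisphere f is negative: f = −4.02×10⁻⁵ s⁻¹.
Component geostrophic relations (x east, y north):
u_g = −(1/(fρ)) ∂P/∂y,  v_g = (1/(fρ)) ∂P/∂x
u_g = −(−1.7×10⁻³)/(−4.02×10⁻⁵ × 1.01) = −41.9 m/s;  v_g = (−2.5×10⁻³)/(−4.02×10⁻⁵ × 1.01) = 61.6 m/s
|V_g| = √(u_g² + v_g²) = 74.5 m/s

74.5 m/s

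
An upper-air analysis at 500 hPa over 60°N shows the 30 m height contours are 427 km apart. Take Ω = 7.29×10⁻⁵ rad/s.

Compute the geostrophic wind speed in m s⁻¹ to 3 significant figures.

5.46 m s⁻¹

Coriolis parameter at 60°N:
f = 2Ω sin φ = 2 × 7.29×10⁻⁵ × sin 60° = 1.26×10⁻⁴ s⁻¹
Height gradient: |∂Z/∂n| = 30 m / 427000 m = 7.03×10⁻⁵
On a pressure surface, geostrophic balance gives V_g = (g/f)|∂Z/∂n|:
V_g = 9.81 × 7.03×10⁻⁵ / 1.26×10⁻⁴ = 5.46 m/s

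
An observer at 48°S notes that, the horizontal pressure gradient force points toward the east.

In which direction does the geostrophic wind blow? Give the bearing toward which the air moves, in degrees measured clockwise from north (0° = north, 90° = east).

The pressure-gradient force points toward the east (bearing 090°).
Geostrophic balance: in the Southern Hemisphere the Coriolis force deflects motion to the left, so the geostrophic wind blows 90° to the left of the pressure-gradient force (low pressure on the right).
Rotating 090° by 90° counterclockwise gives 000° — the wind blows toward the north.

000°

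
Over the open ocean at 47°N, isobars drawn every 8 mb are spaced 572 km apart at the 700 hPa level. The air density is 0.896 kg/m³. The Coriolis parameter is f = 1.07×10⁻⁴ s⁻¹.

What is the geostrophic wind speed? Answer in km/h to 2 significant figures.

53 km/h

Pressure gradient: |∂P/∂n| = 800 Pa / 572000 m = 1.40×10⁻³ Pa/m
Geostrophic balance (pressure-gradient force = Coriolis force):
V_g = (1/(fρ)) |∂P/∂n| = 1.40×10⁻³ / (1.07×10⁻⁴ × 0.896) = 14.6 m/s
Converting: 14.6 m/s × 3.6 = 53 km/h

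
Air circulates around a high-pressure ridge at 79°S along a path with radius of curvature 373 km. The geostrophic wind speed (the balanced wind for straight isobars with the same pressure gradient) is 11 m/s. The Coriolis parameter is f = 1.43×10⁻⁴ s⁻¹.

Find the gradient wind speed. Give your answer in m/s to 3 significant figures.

Around a high, pressure-gradient force acts outward with centrifugal, so Coriolis balances both:
fV = (1/ρ)|∂P/∂n| + V²/R  →  V² − fR·V + fR·V_g = 0
With fR = 1.43×10⁻⁴ × 373×10³ m = 53.3 m/s:
V = [fR − √((fR)² − 4 fR V_g)]/2 = [53.3 − √(53.3² − 4×53.3×11)]/2 = 15.5 m/s
Supergeostrophic (V > V_g = 11 m/s), as expected around a high.

15.5 m/s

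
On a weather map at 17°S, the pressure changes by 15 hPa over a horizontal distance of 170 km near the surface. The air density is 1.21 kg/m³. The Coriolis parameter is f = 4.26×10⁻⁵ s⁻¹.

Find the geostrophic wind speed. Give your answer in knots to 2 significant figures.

Pressure gradient: |∂P/∂n| = 1500 Pa / 170000 m = 8.82×10⁻³ Pa/m
Geostrophic balance (pressure-gradient force = Coriolis force):
V_g = (1/(fρ)) |∂P/∂n| = 8.82×10⁻³ / (4.26×10⁻⁵ × 1.21) = 171 m/s
Converting: 171 m/s × 1.944 = 330 knots

330 knots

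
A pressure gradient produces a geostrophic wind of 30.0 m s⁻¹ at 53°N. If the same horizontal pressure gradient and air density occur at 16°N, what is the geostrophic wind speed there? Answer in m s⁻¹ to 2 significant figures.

With the same pressure gradient and density, V_g ∝ 1/f ∝ 1/sin φ.
V₂ = V₁ · sin φ₁ / sin φ₂ = 30.0 × sin 53° / sin 16°
V₂ = 30.0 × 0.7986/0.2756 = 87 m s⁻¹

87 m s⁻¹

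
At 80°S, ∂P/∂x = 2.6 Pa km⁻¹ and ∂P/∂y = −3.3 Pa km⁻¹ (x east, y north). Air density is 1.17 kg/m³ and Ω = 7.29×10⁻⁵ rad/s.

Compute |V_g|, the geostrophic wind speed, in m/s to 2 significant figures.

25 m/s

Coriolis parameter at 80°S:
f = 2Ω sin φ = 2 × 7.29×10⁻⁵ × sin 80° = 1.44×10⁻⁴ s⁻¹
In the Southern Hemisphere f is negative: f = −1.44×10⁻⁴ s⁻¹.
Component geostrophic relations (x east, y north):
u_g = −(1/(fρ)) ∂P/∂y,  v_g = (1/(fρ)) ∂P/∂x
u_g = −(−3.3×10⁻³)/(−1.44×10⁻⁴ × 1.17) = −19.6 m/s;  v_g = (2.6×10⁻³)/(−1.44×10⁻⁴ × 1.17) = −15.5 m/s
|V_g| = √(u_g² + v_g²) = 25.0 m/s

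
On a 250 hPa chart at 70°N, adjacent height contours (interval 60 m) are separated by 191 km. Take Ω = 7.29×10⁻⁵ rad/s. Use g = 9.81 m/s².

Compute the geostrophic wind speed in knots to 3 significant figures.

Coriolis parameter at 70°N:
f = 2Ω sin φ = 2 × 7.29×10⁻⁵ × sin 70° = 1.37×10⁻⁴ s⁻¹
Height gradient: |∂Z/∂n| = 60 m / 191000 m = 3.14×10⁻⁴
On a pressure surface, geostrophic balance gives V_g = (g/f)|∂Z/∂n|:
V_g = 9.81 × 3.14×10⁻⁴ / 1.37×10⁻⁴ = 22.5 m/s
Converting: 22.5 m/s × 1.944 = 43.7 knots

43.7 knots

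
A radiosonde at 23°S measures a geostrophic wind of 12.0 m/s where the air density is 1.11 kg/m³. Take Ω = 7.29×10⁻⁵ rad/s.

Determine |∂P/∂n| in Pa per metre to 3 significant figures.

7.59×10⁻⁴ Pa/m

Coriolis parameter at 23°S:
f = 2Ω sin φ = 2 × 7.29×10⁻⁵ × sin 23° = 5.70×10⁻⁵ s⁻¹
Geostrophic balance rearranged: |∂P/∂n| = f ρ V_g
|∂P/∂n| = 5.70×10⁻⁵ × 1.11 × 12.0 = 7.59×10⁻⁴ Pa/m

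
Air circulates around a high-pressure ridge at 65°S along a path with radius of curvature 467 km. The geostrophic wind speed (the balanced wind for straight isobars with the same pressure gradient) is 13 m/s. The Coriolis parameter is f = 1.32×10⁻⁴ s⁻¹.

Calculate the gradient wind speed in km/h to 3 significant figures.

Around a high, pressure-gradient force acts outward with centrifugal, so Coriolis balances both:
fV = (1/ρ)|∂P/∂n| + V²/R  →  V² − fR·V + fR·V_g = 0
With fR = 1.32×10⁻⁴ × 467×10³ m = 61.6 m/s:
V = [fR − √((fR)² − 4 fR V_g)]/2 = [61.6 − √(61.6² − 4×61.6×13)]/2 = 18.6 m/s
Supergeostrophic (V > V_g = 13 m/s), as expected around a high.
Converting: 18.6 m/s × 3.6 = 67.1 km/h

67.1 km/h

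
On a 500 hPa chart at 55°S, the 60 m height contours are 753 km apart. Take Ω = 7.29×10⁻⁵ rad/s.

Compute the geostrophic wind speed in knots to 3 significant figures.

12.7 knots

Coriolis parameter at 55°S:
f = 2Ω sin φ = 2 × 7.29×10⁻⁵ × sin 55° = 1.19×10⁻⁴ s⁻¹
Height gradient: |∂Z/∂n| = 60 m / 753000 m = 7.97×10⁻⁵
On a pressure surface, geostrophic balance gives V_g = (g/f)|∂Z/∂n|:
V_g = 9.81 × 7.97×10⁻⁵ / 1.19×10⁻⁴ = 6.54 m/s
Converting: 6.54 m/s × 1.944 = 12.7 knots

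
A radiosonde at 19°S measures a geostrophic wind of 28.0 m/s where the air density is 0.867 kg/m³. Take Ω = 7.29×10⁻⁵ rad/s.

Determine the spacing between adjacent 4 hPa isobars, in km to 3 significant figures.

Coriolis parameter at 19°S:
f = 2Ω sin φ = 2 × 7.29×10⁻⁵ × sin 19° = 4.75×10⁻⁵ s⁻¹
Geostrophic balance rearranged: |∂P/∂n| = f ρ V_g
|∂P/∂n| = 4.75×10⁻⁵ × 0.867 × 28.0 = 1.15×10⁻³ Pa/m
Isobar spacing: Δn = ΔP/|∂P/∂n| = 400 Pa / 1.15×10⁻³ Pa/m = 347123 m ≈ 347 km

347 km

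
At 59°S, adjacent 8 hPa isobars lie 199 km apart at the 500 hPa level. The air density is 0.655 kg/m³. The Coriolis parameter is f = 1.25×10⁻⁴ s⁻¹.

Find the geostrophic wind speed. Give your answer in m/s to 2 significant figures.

Pressure gradient: |∂P/∂n| = 800 Pa / 199000 m = 4.02×10⁻³ Pa/m
Geostrophic balance (pressure-gradient force = Coriolis force):
V_g = (1/(fρ)) |∂P/∂n| = 4.02×10⁻³ / (1.25×10⁻⁴ × 0.655) = 49.1 m/s

49 m/s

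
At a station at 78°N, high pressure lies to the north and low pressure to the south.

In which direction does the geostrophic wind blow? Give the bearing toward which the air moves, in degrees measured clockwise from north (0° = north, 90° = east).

The pressure-gradient force points toward the south (bearing 180°).
Geostrophic balance: in the Northern Hemisphere the Coriolis force deflects motion to the right, so the geostrophic wind blows 90° to the right of the pressure-gradient force (low pressure on the left).
Rotating 180° by 90° clockwise gives 270° — the wind blows toward the west.

270°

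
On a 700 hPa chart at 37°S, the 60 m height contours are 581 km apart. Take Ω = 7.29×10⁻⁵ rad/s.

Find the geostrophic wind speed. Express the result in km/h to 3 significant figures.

41.6 km/h

Coriolis parameter at 37°S:
f = 2Ω sin φ = 2 × 7.29×10⁻⁵ × sin 37° = 8.77×10⁻⁵ s⁻¹
Height gradient: |∂Z/∂n| = 60 m / 581000 m = 1.03×10⁻⁴
On a pressure surface, geostrophic balance gives V_g = (g/f)|∂Z/∂n|:
V_g = 9.81 × 1.03×10⁻⁴ / 8.77×10⁻⁵ = 11.5 m/s
Converting: 11.5 m/s × 3.6 = 41.6 km/h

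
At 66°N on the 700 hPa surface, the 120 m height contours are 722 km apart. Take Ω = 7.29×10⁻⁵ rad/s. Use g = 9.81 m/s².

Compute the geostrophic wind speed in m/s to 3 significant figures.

12.2 m/s

Coriolis parameter at 66°N:
f = 2Ω sin φ = 2 × 7.29×10⁻⁵ × sin 66° = 1.33×10⁻⁴ s⁻¹
Height gradient: |∂Z/∂n| = 120 m / 722000 m = 1.66×10⁻⁴
On a pressure surface, geostrophic balance gives V_g = (g/f)|∂Z/∂n|:
V_g = 9.81 × 1.66×10⁻⁴ / 1.33×10⁻⁴ = 12.2 m/s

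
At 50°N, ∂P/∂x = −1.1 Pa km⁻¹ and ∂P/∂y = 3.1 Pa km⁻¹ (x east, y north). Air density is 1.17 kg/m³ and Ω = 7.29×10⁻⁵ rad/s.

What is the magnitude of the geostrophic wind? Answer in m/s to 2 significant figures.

25 m/s

Coriolis parameter at 50°N:
f = 2Ω sin φ = 2 × 7.29×10⁻⁵ × sin 50° = 1.12×10⁻⁴ s⁻¹
Component geostrophic relations (x east, y north):
u_g = −(1/(fρ)) ∂P/∂y,  v_g = (1/(fρ)) ∂P/∂x
u_g = −(3.1×10⁻³)/(1.12×10⁻⁴ × 1.17) = −23.7 m/s;  v_g = (−1.1×10⁻³)/(1.12×10⁻⁴ × 1.17) = −8.42 m/s
|V_g| = √(u_g² + v_g²) = 25.2 m/s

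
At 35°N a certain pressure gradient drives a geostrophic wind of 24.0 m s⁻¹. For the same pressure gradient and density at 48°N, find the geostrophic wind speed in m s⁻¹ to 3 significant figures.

With the same pressure gradient and density, V_g ∝ 1/f ∝ 1/sin φ.
V₂ = V₁ · sin φ₁ / sin φ₂ = 24.0 × sin 35° / sin 48°
V₂ = 24.0 × 0.5736/0.7431 = 18.5 m s⁻¹

18.5 m s⁻¹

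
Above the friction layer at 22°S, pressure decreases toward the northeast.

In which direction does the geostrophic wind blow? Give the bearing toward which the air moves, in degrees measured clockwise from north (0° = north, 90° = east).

The pressure-gradient force points toward the northeast (bearing 045°).
Geostrophic balance: in the Southern Hemisphere the Coriolis force deflects motion to the left, so the geostrophic wind blows 90° to the left of the pressure-gradient force (low pressure on the right).
Rotating 045° by 90° counterclockwise gives 315° — the wind blows toward the northwest.

315°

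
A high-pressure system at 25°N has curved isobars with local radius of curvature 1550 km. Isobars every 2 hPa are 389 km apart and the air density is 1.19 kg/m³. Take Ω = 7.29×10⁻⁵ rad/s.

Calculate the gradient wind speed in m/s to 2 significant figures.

7.6 m/s

Coriolis parameter at 25°N:
f = 2Ω sin φ = 2 × 7.29×10⁻⁵ × sin 25° = 6.16×10⁻⁵ s⁻¹
Pressure gradient: |∂P/∂n| = 200 Pa / 389000 m = 5.14×10⁻⁴ Pa/m
Geostrophic speed: V_g = |∂P/∂n|/(fρ) = 5.14×10⁻⁴/(6.16×10⁻⁵ × 1.19) = 7.01 m/s
Around a high, pressure-gradient force acts outward with centrifugal, so Coriolis balances both:
fV = (1/ρ)|∂P/∂n| + V²/R  →  V² − fR·V + fR·V_g = 0
With fR = 6.16×10⁻⁵ × 1550×10³ m = 95.5 m/s:
V = [fR − √((fR)² − 4 fR V_g)]/2 = [95.5 − √(95.5² − 4×95.5×7.01)]/2 = 7.62 m/s
Supergeostrophic (V > V_g = 7.01 m/s), as expected around a high.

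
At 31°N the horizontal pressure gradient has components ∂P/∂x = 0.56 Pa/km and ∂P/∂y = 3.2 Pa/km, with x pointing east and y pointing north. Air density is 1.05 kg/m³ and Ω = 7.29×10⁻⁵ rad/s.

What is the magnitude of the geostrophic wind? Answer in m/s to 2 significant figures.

Coriolis parameter at 31°N:
f = 2Ω sin φ = 2 × 7.29×10⁻⁵ × sin 31° = 7.51×10⁻⁵ s⁻¹
Component geostrophic relations (x east, y north):
u_g = −(1/(fρ)) ∂P/∂y,  v_g = (1/(fρ)) ∂P/∂x
u_g = −(3.2×10⁻³)/(7.51×10⁻⁵ × 1.05) = −40.6 m/s;  v_g = (0.56×10⁻³)/(7.51×10⁻⁵ × 1.05) = 7.10 m/s
|V_g| = √(u_g² + v_g²) = 41.2 m/s

41 m/s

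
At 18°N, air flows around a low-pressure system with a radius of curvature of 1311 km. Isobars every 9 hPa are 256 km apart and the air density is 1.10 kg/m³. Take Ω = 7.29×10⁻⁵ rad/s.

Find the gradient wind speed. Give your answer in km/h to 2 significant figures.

150 km/h

Coriolis parameter at 18°N:
f = 2Ω sin φ = 2 × 7.29×10⁻⁵ × sin 18° = 4.51×10⁻⁵ s⁻¹
Pressure gradient: |∂P/∂n| = 900 Pa / 256000 m = 3.52×10⁻³ Pa/m
Geostrophic speed: V_g = |∂P/∂n|/(fρ) = 3.52×10⁻³/(4.51×10⁻⁵ × 1.10) = 70.9 m/s
Around a low, centrifugal force acts outward with Coriolis, so pressure-gradient force balances both:
(1/ρ)|∂P/∂n| = fV + V²/R  →  V² + fR·V − fR·V_g = 0
With fR = 4.51×10⁻⁵ × 1311×10³ m = 59.1 m/s:
V = [−fR + √((fR)² + 4 fR V_g)]/2 = [−59.1 + √(59.1² + 4×59.1×70.9)]/2 = 41.6 m/s
Subgeostrophic (V < V_g = 70.9 m/s), as expected around a low.
Converting: 41.6 m/s × 3.6 = 150 km/h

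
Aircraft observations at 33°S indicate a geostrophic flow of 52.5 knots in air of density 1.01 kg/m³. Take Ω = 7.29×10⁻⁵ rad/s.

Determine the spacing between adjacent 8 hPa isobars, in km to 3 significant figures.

Coriolis parameter at 33°S:
f = 2Ω sin φ = 2 × 7.29×10⁻⁵ × sin 33° = 7.94×10⁻⁵ s⁻¹
Wind speed in SI: 52.5 knots = 27.0 m/s
Geostrophic balance rearranged: |∂P/∂n| = f ρ V_g
|∂P/∂n| = 7.94×10⁻⁵ × 1.01 × 27.0 = 2.17×10⁻³ Pa/m
Isobar spacing: Δn = ΔP/|∂P/∂n| = 800 Pa / 2.17×10⁻³ Pa/m = 369322 m ≈ 369 km

369 km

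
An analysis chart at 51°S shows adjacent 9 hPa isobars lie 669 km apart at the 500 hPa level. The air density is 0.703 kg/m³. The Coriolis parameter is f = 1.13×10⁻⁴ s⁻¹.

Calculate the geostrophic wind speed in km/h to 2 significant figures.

Pressure gradient: |∂P/∂n| = 900 Pa / 669000 m = 1.35×10⁻³ Pa/m
Geostrophic balance (pressure-gradient force = Coriolis force):
V_g = (1/(fρ)) |∂P/∂n| = 1.35×10⁻³ / (1.13×10⁻⁴ × 0.703) = 16.9 m/s
Converting: 16.9 m/s × 3.6 = 61 km/h

61 km/h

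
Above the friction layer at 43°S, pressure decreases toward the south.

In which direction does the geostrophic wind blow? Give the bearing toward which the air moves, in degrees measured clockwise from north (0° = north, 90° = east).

090°

The pressure-gradient force points toward the south (bearing 180°).
Geostrophic balance: in the Southern Hemisphere the Coriolis force deflects motion to the left, so the geostrophic wind blows 90° to the left of the pressure-gradient force (low pressure on the right).
Rotating 180° by 90° counterclockwise gives 090° — the wind blows toward the east.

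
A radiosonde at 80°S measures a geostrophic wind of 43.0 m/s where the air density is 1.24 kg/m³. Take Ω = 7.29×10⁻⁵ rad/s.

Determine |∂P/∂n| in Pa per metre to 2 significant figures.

Coriolis parameter at 80°S:
f = 2Ω sin φ = 2 × 7.29×10⁻⁵ × sin 80° = 1.44×10⁻⁴ s⁻¹
Geostrophic balance rearranged: |∂P/∂n| = f ρ V_g
|∂P/∂n| = 1.44×10⁻⁴ × 1.24 × 43.0 = 7.66×10⁻³ Pa/m

7.7×10⁻³ Pa/m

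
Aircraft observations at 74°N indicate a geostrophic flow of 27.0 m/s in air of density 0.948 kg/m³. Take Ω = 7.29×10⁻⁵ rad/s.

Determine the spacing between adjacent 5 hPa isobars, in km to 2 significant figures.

140 km

Coriolis parameter at 74°N:
f = 2Ω sin φ = 2 × 7.29×10⁻⁵ × sin 74° = 1.40×10⁻⁴ s⁻¹
Geostrophic balance rearranged: |∂P/∂n| = f ρ V_g
|∂P/∂n| = 1.40×10⁻⁴ × 0.948 × 27.0 = 3.59×10⁻³ Pa/m
Isobar spacing: Δn = ΔP/|∂P/∂n| = 500 Pa / 3.59×10⁻³ Pa/m = 139379 m ≈ 140 km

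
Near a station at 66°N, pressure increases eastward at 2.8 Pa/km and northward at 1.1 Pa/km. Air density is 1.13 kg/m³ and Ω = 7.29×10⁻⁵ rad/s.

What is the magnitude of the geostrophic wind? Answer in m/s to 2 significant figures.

20 m/s

Coriolis parameter at 66°N:
f = 2Ω sin φ = 2 × 7.29×10⁻⁵ × sin 66° = 1.33×10⁻⁴ s⁻¹
Component geostrophic relations (x east, y north):
u_g = −(1/(fρ)) ∂P/∂y,  v_g = (1/(fρ)) ∂P/∂x
u_g = −(1.1×10⁻³)/(1.33×10⁻⁴ × 1.13) = −7.31 m/s;  v_g = (2.8×10⁻³)/(1.33×10⁻⁴ × 1.13) = 18.6 m/s
|V_g| = √(u_g² + v_g²) = 20.0 m/s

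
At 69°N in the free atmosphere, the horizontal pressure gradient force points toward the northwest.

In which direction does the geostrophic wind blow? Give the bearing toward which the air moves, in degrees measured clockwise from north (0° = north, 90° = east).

The pressure-gradient force points toward the northwest (bearing 315°).
Geostrophic balance: in the Northern Hemisphere the Coriolis force deflects motion to the right, so the geostrophic wind blows 90° to the right of the pressure-gradient force (low pressure on the left).
Rotating 315° by 90° clockwise gives 045° — the wind blows toward the northeast.

045°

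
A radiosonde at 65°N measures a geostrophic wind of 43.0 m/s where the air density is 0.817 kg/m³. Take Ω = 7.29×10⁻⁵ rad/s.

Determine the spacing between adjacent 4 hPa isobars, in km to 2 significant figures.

86 km

Coriolis parameter at 65°N:
f = 2Ω sin φ = 2 × 7.29×10⁻⁵ × sin 65° = 1.32×10⁻⁴ s⁻¹
Geostrophic balance rearranged: |∂P/∂n| = f ρ V_g
|∂P/∂n| = 1.32×10⁻⁴ × 0.817 × 43.0 = 4.64×10⁻³ Pa/m
Isobar spacing: Δn = ΔP/|∂P/∂n| = 400 Pa / 4.64×10⁻³ Pa/m = 86166 m ≈ 86 km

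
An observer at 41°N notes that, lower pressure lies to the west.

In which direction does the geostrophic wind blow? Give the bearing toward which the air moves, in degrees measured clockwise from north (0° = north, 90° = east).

The pressure-gradient force points toward the west (bearing 270°).
Geostrophic balance: in the Northern Hemisphere the Coriolis force deflects motion to the right, so the geostrophic wind blows 90° to the right of the pressure-gradient force (low pressure on the left).
Rotating 270° by 90° clockwise gives 000° — the wind blows toward the north.

000°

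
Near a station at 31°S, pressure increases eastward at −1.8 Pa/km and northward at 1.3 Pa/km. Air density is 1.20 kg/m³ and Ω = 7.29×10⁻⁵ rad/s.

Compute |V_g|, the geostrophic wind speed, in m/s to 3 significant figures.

Coriolis parameter at 31°S:
f = 2Ω sin φ = 2 × 7.29×10⁻⁵ × sin 31° = 7.51×10⁻⁵ s⁻¹
In the Southern Hemisphere f is negative: f = −7.51×10⁻⁵ s⁻¹.
Component geostrophic relations (x east, y north):
u_g = −(1/(fρ)) ∂P/∂y,  v_g = (1/(fρ)) ∂P/∂x
u_g = −(1.3×10⁻³)/(−7.51×10⁻⁵ × 1.20) = 14.4 m/s;  v_g = (−1.8×10⁻³)/(−7.51×10⁻⁵ × 1.20) = 20.0 m/s
|V_g| = √(u_g² + v_g²) = 24.6 m/s

24.6 m/s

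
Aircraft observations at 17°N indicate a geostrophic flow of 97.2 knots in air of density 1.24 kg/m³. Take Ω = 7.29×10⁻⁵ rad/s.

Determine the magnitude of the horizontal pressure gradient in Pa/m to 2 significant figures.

Coriolis parameter at 17°N:
f = 2Ω sin φ = 2 × 7.29×10⁻⁵ × sin 17° = 4.26×10⁻⁵ s⁻¹
Wind speed in SI: 97.2 knots = 50.0 m/s
Geostrophic balance rearranged: |∂P/∂n| = f ρ V_g
|∂P/∂n| = 4.26×10⁻⁵ × 1.24 × 50.0 = 2.64×10⁻³ Pa/m

2.6×10⁻³ Pa/m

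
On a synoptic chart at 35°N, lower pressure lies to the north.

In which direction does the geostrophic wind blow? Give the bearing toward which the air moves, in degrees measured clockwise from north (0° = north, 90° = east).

The pressure-gradient force points toward the north (bearing 000°).
Geostrophic balance: in the Northern Hemisphere the Coriolis force deflects motion to the right, so the geostrophic wind blows 90° to the right of the pressure-gradient force (low pressure on the left).
Rotating 000° by 90° clockwise gives 090° — the wind blows toward the east.

090°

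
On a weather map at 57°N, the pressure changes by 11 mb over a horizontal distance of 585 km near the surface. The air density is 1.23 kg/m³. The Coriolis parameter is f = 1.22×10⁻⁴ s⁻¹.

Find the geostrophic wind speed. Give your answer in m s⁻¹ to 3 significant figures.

Pressure gradient: |∂P/∂n| = 1100 Pa / 585000 m = 1.88×10⁻³ Pa/m
Geostrophic balance (pressure-gradient force = Coriolis force):
V_g = (1/(fρ)) |∂P/∂n| = 1.88×10⁻³ / (1.22×10⁻⁴ × 1.23) = 12.5 m/s

12.5 m s⁻¹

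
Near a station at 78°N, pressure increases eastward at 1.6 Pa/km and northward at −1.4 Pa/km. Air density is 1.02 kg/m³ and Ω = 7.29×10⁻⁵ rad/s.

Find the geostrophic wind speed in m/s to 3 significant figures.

14.6 m/s

Coriolis parameter at 78°N:
f = 2Ω sin φ = 2 × 7.29×10⁻⁵ × sin 78° = 1.43×10⁻⁴ s⁻¹
Component geostrophic relations (x east, y north):
u_g = −(1/(fρ)) ∂P/∂y,  v_g = (1/(fρ)) ∂P/∂x
u_g = −(−1.4×10⁻³)/(1.43×10⁻⁴ × 1.02) = 9.62 m/s;  v_g = (1.6×10⁻³)/(1.43×10⁻⁴ × 1.02) = 11.0 m/s
|V_g| = √(u_g² + v_g²) = 14.6 m/s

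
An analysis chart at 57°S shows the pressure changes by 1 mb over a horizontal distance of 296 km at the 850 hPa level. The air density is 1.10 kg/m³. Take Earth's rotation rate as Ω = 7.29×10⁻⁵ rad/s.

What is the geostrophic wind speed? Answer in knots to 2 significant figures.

Coriolis parameter at 57°S:
f = 2Ω sin φ = 2 × 7.29×10⁻⁵ × sin 57° = 1.22×10⁻⁴ s⁻¹
Pressure gradient: |∂P/∂n| = 100 Pa / 296000 m = 3.38×10⁻⁴ Pa/m
Geostrophic balance (pressure-gradient force = Coriolis force):
V_g = (1/(fρ)) |∂P/∂n| = 3.38×10⁻⁴ / (1.22×10⁻⁴ × 1.10) = 2.51 m/s
Converting: 2.51 m/s × 1.944 = 4.9 knots

4.9 knots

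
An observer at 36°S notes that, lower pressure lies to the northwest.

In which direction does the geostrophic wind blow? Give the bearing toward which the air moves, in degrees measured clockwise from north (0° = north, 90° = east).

225°

The pressure-gradient force points toward the northwest (bearing 315°).
Geostrophic balance: in the Southern Hemisphere the Coriolis force deflects motion to the left, so the geostrophic wind blows 90° to the left of the pressure-gradient force (low pressure on the right).
Rotating 315° by 90° counterclockwise gives 225° — the wind blows toward the southwest.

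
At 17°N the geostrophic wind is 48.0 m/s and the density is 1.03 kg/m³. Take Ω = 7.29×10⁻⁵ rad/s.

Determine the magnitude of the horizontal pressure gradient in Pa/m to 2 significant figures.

2.1×10⁻³ Pa/m

Coriolis parameter at 17°N:
f = 2Ω sin φ = 2 × 7.29×10⁻⁵ × sin 17° = 4.26×10⁻⁵ s⁻¹
Geostrophic balance rearranged: |∂P/∂n| = f ρ V_g
|∂P/∂n| = 4.26×10⁻⁵ × 1.03 × 48.0 = 2.11×10⁻³ Pa/m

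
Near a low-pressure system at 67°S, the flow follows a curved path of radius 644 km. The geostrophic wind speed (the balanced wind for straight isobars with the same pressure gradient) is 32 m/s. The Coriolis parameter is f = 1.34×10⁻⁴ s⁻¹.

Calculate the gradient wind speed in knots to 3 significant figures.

Around a low, centrifugal force acts outward with Coriolis, so pressure-gradient force balances both:
(1/ρ)|∂P/∂n| = fV + V²/R  →  V² + fR·V − fR·V_g = 0
With fR = 1.34×10⁻⁴ × 644×10³ m = 86.3 m/s:
V = [−fR + √((fR)² + 4 fR V_g)]/2 = [−86.3 + √(86.3² + 4×86.3×32)]/2 = 24.8 m/s
Subgeostrophic (V < V_g = 32 m/s), as expected around a low.
Converting: 24.8 m/s × 1.944 = 48.3 knots

48.3 knots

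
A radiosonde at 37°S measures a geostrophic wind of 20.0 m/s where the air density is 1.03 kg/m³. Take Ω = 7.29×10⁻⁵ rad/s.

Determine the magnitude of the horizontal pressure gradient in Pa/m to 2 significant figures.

Coriolis parameter at 37°S:
f = 2Ω sin φ = 2 × 7.29×10⁻⁵ × sin 37° = 8.77×10⁻⁵ s⁻¹
Geostrophic balance rearranged: |∂P/∂n| = f ρ V_g
|∂P/∂n| = 8.77×10⁻⁵ × 1.03 × 20.0 = 1.81×10⁻³ Pa/m

1.8×10⁻³ Pa/m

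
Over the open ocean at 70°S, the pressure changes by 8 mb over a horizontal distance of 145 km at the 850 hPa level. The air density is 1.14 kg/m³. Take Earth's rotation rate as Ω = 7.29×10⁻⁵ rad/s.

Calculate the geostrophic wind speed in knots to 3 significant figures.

68.7 knots

Coriolis parameter at 70°S:
f = 2Ω sin φ = 2 × 7.29×10⁻⁵ × sin 70° = 1.37×10⁻⁴ s⁻¹
Pressure gradient: |∂P/∂n| = 800 Pa / 145000 m = 5.52×10⁻³ Pa/m
Geostrophic balance (pressure-gradient force = Coriolis force):
V_g = (1/(fρ)) |∂P/∂n| = 5.52×10⁻³ / (1.37×10⁻⁴ × 1.14) = 35.3 m/s
Converting: 35.3 m/s × 1.944 = 68.7 knots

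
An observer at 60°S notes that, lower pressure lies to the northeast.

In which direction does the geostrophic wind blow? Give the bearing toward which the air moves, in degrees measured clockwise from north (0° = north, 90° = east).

The pressure-gradient force points toward the northeast (bearing 045°).
Geostrophic balance: in the Southern Hemisphere the Coriolis force deflects motion to the left, so the geostrophic wind blows 90° to the left of the pressure-gradient force (low pressure on the right).
Rotating 045° by 90° counterclockwise gives 315° — the wind blows toward the northwest.

315°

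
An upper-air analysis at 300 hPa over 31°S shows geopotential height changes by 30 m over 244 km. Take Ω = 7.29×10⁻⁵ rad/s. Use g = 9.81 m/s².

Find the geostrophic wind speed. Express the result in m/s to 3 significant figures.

Coriolis parameter at 31°S:
f = 2Ω sin φ = 2 × 7.29×10⁻⁵ × sin 31° = 7.51×10⁻⁵ s⁻¹
Height gradient: |∂Z/∂n| = 30 m / 244000 m = 1.23×10⁻⁴
On a pressure surface, geostrophic balance gives V_g = (g/f)|∂Z/∂n|:
V_g = 9.81 × 1.23×10⁻⁴ / 7.51×10⁻⁵ = 16.1 m/s

16.1 m/s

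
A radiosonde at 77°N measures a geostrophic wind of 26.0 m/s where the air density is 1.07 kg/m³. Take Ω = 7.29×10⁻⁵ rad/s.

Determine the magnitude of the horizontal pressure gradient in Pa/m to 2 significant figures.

Coriolis parameter at 77°N:
f = 2Ω sin φ = 2 × 7.29×10⁻⁵ × sin 77° = 1.42×10⁻⁴ s⁻¹
Geostrophic balance rearranged: |∂P/∂n| = f ρ V_g
|∂P/∂n| = 1.42×10⁻⁴ × 1.07 × 26.0 = 3.95×10⁻³ Pa/m

4.0×10⁻³ Pa/m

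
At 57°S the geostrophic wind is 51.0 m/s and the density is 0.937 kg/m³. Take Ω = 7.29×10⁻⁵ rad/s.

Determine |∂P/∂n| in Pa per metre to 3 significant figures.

Coriolis parameter at 57°S:
f = 2Ω sin φ = 2 × 7.29×10⁻⁵ × sin 57° = 1.22×10⁻⁴ s⁻¹
Geostrophic balance rearranged: |∂P/∂n| = f ρ V_g
|∂P/∂n| = 1.22×10⁻⁴ × 0.937 × 51.0 = 5.84×10⁻³ Pa/m

5.84×10⁻³ Pa/m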